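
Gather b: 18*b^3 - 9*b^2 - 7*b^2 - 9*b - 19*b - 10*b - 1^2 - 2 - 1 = 18*b^3 - 16*b^2 - 38*b - 4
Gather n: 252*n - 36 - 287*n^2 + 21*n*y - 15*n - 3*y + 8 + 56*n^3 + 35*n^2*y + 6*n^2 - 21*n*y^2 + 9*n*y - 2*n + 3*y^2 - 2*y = 56*n^3 + n^2*(35*y - 281) + n*(-21*y^2 + 30*y + 235) + 3*y^2 - 5*y - 28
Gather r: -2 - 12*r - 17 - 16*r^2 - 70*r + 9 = -16*r^2 - 82*r - 10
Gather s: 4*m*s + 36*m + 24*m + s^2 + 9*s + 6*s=60*m + s^2 + s*(4*m + 15)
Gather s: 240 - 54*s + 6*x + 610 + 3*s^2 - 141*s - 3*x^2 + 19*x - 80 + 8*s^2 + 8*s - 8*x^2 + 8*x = 11*s^2 - 187*s - 11*x^2 + 33*x + 770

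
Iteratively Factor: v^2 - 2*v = (v - 2)*(v)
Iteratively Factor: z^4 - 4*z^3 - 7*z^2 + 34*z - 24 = (z - 4)*(z^3 - 7*z + 6) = (z - 4)*(z - 1)*(z^2 + z - 6) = (z - 4)*(z - 2)*(z - 1)*(z + 3)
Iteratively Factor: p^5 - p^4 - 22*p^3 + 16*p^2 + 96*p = (p + 2)*(p^4 - 3*p^3 - 16*p^2 + 48*p) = (p - 4)*(p + 2)*(p^3 + p^2 - 12*p) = p*(p - 4)*(p + 2)*(p^2 + p - 12) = p*(p - 4)*(p + 2)*(p + 4)*(p - 3)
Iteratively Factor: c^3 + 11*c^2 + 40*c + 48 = (c + 4)*(c^2 + 7*c + 12) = (c + 3)*(c + 4)*(c + 4)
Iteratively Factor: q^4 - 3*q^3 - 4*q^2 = (q)*(q^3 - 3*q^2 - 4*q) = q^2*(q^2 - 3*q - 4) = q^2*(q + 1)*(q - 4)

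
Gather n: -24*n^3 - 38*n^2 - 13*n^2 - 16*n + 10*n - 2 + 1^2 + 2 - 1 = -24*n^3 - 51*n^2 - 6*n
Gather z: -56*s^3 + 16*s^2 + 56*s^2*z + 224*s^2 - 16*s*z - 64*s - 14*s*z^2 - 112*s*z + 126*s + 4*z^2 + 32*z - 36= -56*s^3 + 240*s^2 + 62*s + z^2*(4 - 14*s) + z*(56*s^2 - 128*s + 32) - 36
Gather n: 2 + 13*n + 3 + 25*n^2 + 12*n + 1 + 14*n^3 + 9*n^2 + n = 14*n^3 + 34*n^2 + 26*n + 6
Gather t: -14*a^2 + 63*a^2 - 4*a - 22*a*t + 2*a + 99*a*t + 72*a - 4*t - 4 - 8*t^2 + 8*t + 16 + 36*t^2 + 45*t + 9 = 49*a^2 + 70*a + 28*t^2 + t*(77*a + 49) + 21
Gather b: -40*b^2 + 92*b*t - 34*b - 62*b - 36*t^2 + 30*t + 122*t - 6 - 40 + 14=-40*b^2 + b*(92*t - 96) - 36*t^2 + 152*t - 32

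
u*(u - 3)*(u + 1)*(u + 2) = u^4 - 7*u^2 - 6*u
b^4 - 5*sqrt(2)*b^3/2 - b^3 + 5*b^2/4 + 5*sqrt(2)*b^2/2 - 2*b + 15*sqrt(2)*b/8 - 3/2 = (b - 3/2)*(b + 1/2)*(b - 2*sqrt(2))*(b - sqrt(2)/2)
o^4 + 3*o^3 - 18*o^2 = o^2*(o - 3)*(o + 6)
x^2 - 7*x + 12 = (x - 4)*(x - 3)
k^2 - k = k*(k - 1)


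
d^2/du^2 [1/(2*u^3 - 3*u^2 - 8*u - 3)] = 2*(3*(1 - 2*u)*(-2*u^3 + 3*u^2 + 8*u + 3) - 4*(-3*u^2 + 3*u + 4)^2)/(-2*u^3 + 3*u^2 + 8*u + 3)^3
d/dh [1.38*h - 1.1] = 1.38000000000000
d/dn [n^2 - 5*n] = 2*n - 5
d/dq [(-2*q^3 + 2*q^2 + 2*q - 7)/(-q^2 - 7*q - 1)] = (2*q^4 + 28*q^3 - 6*q^2 - 18*q - 51)/(q^4 + 14*q^3 + 51*q^2 + 14*q + 1)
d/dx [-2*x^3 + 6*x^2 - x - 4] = -6*x^2 + 12*x - 1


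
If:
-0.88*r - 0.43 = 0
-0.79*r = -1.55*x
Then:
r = -0.49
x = -0.25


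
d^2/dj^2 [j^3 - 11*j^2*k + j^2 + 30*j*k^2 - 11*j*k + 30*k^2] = 6*j - 22*k + 2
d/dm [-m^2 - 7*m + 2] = -2*m - 7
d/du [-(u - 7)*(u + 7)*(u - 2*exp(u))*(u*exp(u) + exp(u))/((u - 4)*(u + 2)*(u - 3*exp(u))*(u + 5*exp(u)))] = ((u - 7)*(u - 4)*(u + 1)*(u + 2)*(u + 7)*(u - 3*exp(u))*(u - 2*exp(u))*(5*exp(u) + 1) - (u - 7)*(u - 4)*(u + 1)*(u + 2)*(u + 7)*(u - 2*exp(u))*(u + 5*exp(u))*(3*exp(u) - 1) + (u - 7)*(u - 4)*(u + 1)*(u + 7)*(u - 3*exp(u))*(u - 2*exp(u))*(u + 5*exp(u)) + (u - 7)*(u + 1)*(u + 2)*(u + 7)*(u - 3*exp(u))*(u - 2*exp(u))*(u + 5*exp(u)) + (u - 4)*(u + 2)*(u - 3*exp(u))*(u + 5*exp(u))*((u - 7)*(u + 1)*(u + 7)*(2*exp(u) - 1) - (u - 7)*(u + 1)*(u - 2*exp(u)) - (u - 7)*(u + 2)*(u + 7)*(u - 2*exp(u)) - (u + 1)*(u + 7)*(u - 2*exp(u))))*exp(u)/((u - 4)^2*(u + 2)^2*(u - 3*exp(u))^2*(u + 5*exp(u))^2)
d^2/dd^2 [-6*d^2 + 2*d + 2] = -12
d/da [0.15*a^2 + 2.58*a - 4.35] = 0.3*a + 2.58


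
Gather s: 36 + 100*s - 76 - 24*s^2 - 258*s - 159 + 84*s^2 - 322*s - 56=60*s^2 - 480*s - 255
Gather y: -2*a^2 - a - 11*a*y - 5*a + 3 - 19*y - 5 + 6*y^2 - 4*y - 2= -2*a^2 - 6*a + 6*y^2 + y*(-11*a - 23) - 4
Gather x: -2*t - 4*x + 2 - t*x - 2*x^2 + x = -2*t - 2*x^2 + x*(-t - 3) + 2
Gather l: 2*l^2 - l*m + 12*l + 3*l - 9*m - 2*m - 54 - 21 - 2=2*l^2 + l*(15 - m) - 11*m - 77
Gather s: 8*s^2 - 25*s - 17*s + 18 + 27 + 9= 8*s^2 - 42*s + 54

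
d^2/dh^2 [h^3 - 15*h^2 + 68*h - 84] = 6*h - 30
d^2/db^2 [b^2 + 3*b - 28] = 2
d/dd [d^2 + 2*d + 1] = 2*d + 2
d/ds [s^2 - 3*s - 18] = 2*s - 3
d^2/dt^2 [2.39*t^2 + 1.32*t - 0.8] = 4.78000000000000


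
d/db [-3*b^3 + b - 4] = 1 - 9*b^2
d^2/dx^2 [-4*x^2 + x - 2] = -8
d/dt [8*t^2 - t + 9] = 16*t - 1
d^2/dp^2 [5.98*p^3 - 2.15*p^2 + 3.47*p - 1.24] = 35.88*p - 4.3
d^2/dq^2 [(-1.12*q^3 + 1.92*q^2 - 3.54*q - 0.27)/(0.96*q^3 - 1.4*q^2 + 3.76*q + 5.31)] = (-3.5527136788005e-15*q^7 + 0.528384000000017*q^6 + 4.68172800000002*q^5 + 52.489728*q^4 - 147.644864*q^3 + 158.994144*q^2 - 330.59016*q + 237.980808)/(0.884736*q^9 - 3.87072*q^8 + 16.040448*q^7 - 18.383552*q^6 + 20.005248*q^5 + 86.846736*q^4 - 33.348896*q^3 + 106.788348*q^2 + 318.052008*q + 149.721291)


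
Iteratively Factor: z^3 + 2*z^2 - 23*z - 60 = (z + 3)*(z^2 - z - 20) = (z + 3)*(z + 4)*(z - 5)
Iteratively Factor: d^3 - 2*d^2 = (d - 2)*(d^2) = d*(d - 2)*(d)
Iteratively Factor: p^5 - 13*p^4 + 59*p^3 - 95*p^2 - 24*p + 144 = (p - 4)*(p^4 - 9*p^3 + 23*p^2 - 3*p - 36) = (p - 4)*(p - 3)*(p^3 - 6*p^2 + 5*p + 12) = (p - 4)*(p - 3)^2*(p^2 - 3*p - 4) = (p - 4)*(p - 3)^2*(p + 1)*(p - 4)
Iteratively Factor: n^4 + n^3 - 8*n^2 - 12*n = (n + 2)*(n^3 - n^2 - 6*n) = n*(n + 2)*(n^2 - n - 6) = n*(n + 2)^2*(n - 3)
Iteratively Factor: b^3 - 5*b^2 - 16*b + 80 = (b - 5)*(b^2 - 16) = (b - 5)*(b + 4)*(b - 4)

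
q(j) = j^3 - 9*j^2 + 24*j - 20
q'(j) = 3*j^2 - 18*j + 24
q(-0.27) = -27.16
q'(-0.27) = 29.08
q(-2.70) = -170.09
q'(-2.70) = 94.47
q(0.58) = -8.91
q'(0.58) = 14.57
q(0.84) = -5.60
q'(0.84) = 11.00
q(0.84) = -5.60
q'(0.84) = 11.00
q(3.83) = -3.92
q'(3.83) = -0.93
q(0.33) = -13.02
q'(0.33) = 18.39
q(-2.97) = -196.87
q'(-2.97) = 103.92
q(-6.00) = -704.00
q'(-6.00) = 240.00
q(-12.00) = -3332.00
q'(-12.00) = 672.00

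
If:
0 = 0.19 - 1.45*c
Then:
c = 0.13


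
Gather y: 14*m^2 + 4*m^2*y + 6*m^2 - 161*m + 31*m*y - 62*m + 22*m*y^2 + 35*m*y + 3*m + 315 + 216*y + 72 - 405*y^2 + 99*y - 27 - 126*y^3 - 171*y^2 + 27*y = 20*m^2 - 220*m - 126*y^3 + y^2*(22*m - 576) + y*(4*m^2 + 66*m + 342) + 360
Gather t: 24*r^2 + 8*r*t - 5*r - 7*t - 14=24*r^2 - 5*r + t*(8*r - 7) - 14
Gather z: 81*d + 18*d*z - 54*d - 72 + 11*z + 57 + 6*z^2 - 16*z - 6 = 27*d + 6*z^2 + z*(18*d - 5) - 21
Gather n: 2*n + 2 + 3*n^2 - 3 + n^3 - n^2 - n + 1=n^3 + 2*n^2 + n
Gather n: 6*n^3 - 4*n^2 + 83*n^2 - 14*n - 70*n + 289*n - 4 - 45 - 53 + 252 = 6*n^3 + 79*n^2 + 205*n + 150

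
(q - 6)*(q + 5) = q^2 - q - 30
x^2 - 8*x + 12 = (x - 6)*(x - 2)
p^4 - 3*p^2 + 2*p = p*(p - 1)^2*(p + 2)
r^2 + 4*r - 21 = (r - 3)*(r + 7)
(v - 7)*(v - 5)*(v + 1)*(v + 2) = v^4 - 9*v^3 + v^2 + 81*v + 70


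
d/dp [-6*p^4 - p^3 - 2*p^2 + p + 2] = -24*p^3 - 3*p^2 - 4*p + 1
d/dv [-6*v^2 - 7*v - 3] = -12*v - 7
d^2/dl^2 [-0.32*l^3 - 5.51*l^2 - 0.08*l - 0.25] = -1.92*l - 11.02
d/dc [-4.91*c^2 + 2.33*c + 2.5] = 2.33 - 9.82*c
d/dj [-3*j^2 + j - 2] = 1 - 6*j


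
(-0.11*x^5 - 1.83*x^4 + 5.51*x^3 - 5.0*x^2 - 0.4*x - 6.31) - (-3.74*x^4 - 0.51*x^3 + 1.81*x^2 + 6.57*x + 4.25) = -0.11*x^5 + 1.91*x^4 + 6.02*x^3 - 6.81*x^2 - 6.97*x - 10.56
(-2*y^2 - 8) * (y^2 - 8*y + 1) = -2*y^4 + 16*y^3 - 10*y^2 + 64*y - 8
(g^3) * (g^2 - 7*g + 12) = g^5 - 7*g^4 + 12*g^3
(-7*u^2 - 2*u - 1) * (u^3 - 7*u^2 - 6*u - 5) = -7*u^5 + 47*u^4 + 55*u^3 + 54*u^2 + 16*u + 5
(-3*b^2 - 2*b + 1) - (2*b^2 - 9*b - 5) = -5*b^2 + 7*b + 6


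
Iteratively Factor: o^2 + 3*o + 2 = (o + 2)*(o + 1)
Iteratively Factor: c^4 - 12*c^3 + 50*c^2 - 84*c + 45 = (c - 3)*(c^3 - 9*c^2 + 23*c - 15) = (c - 5)*(c - 3)*(c^2 - 4*c + 3) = (c - 5)*(c - 3)*(c - 1)*(c - 3)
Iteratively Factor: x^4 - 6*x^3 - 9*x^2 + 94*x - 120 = (x - 5)*(x^3 - x^2 - 14*x + 24) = (x - 5)*(x - 2)*(x^2 + x - 12) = (x - 5)*(x - 2)*(x + 4)*(x - 3)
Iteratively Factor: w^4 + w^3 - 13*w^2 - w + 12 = (w - 3)*(w^3 + 4*w^2 - w - 4) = (w - 3)*(w - 1)*(w^2 + 5*w + 4) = (w - 3)*(w - 1)*(w + 1)*(w + 4)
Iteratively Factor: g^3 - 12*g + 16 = (g - 2)*(g^2 + 2*g - 8) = (g - 2)^2*(g + 4)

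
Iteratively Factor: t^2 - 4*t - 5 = (t + 1)*(t - 5)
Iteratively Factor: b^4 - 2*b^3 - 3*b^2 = (b)*(b^3 - 2*b^2 - 3*b) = b^2*(b^2 - 2*b - 3) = b^2*(b + 1)*(b - 3)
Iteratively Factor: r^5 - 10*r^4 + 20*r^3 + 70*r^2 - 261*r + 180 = (r - 4)*(r^4 - 6*r^3 - 4*r^2 + 54*r - 45) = (r - 4)*(r + 3)*(r^3 - 9*r^2 + 23*r - 15) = (r - 5)*(r - 4)*(r + 3)*(r^2 - 4*r + 3) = (r - 5)*(r - 4)*(r - 3)*(r + 3)*(r - 1)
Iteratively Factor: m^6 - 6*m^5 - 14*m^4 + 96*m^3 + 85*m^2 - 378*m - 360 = (m - 5)*(m^5 - m^4 - 19*m^3 + m^2 + 90*m + 72) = (m - 5)*(m - 3)*(m^4 + 2*m^3 - 13*m^2 - 38*m - 24) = (m - 5)*(m - 3)*(m + 3)*(m^3 - m^2 - 10*m - 8) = (m - 5)*(m - 3)*(m + 2)*(m + 3)*(m^2 - 3*m - 4) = (m - 5)*(m - 4)*(m - 3)*(m + 2)*(m + 3)*(m + 1)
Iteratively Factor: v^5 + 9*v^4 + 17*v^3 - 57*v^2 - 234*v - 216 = (v + 3)*(v^4 + 6*v^3 - v^2 - 54*v - 72) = (v + 2)*(v + 3)*(v^3 + 4*v^2 - 9*v - 36) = (v + 2)*(v + 3)*(v + 4)*(v^2 - 9) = (v + 2)*(v + 3)^2*(v + 4)*(v - 3)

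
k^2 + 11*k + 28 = (k + 4)*(k + 7)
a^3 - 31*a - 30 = (a - 6)*(a + 1)*(a + 5)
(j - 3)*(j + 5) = j^2 + 2*j - 15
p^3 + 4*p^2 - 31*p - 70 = (p - 5)*(p + 2)*(p + 7)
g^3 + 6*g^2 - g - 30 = (g - 2)*(g + 3)*(g + 5)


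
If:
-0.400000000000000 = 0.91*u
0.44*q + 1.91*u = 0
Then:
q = 1.91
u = -0.44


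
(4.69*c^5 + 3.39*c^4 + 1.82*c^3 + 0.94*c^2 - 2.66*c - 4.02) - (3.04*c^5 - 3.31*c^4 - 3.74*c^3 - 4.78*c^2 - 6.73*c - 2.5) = 1.65*c^5 + 6.7*c^4 + 5.56*c^3 + 5.72*c^2 + 4.07*c - 1.52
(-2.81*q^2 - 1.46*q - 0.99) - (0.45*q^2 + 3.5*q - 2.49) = -3.26*q^2 - 4.96*q + 1.5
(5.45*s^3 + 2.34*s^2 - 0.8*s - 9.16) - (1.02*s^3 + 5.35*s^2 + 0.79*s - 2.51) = 4.43*s^3 - 3.01*s^2 - 1.59*s - 6.65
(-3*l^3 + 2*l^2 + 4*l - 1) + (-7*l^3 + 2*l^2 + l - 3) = -10*l^3 + 4*l^2 + 5*l - 4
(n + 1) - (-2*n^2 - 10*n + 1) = 2*n^2 + 11*n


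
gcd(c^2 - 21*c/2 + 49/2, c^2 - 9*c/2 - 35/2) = c - 7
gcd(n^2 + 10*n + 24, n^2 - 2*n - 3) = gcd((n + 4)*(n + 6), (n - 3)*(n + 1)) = 1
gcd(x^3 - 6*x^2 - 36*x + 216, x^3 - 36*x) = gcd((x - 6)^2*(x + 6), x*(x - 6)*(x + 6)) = x^2 - 36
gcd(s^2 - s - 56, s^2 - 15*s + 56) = s - 8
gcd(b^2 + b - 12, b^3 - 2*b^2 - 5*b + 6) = b - 3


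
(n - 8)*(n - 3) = n^2 - 11*n + 24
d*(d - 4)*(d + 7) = d^3 + 3*d^2 - 28*d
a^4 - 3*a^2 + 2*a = a*(a - 1)^2*(a + 2)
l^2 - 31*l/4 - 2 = (l - 8)*(l + 1/4)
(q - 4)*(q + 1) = q^2 - 3*q - 4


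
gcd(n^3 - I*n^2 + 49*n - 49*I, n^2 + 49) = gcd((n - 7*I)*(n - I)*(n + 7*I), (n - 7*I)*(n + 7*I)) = n^2 + 49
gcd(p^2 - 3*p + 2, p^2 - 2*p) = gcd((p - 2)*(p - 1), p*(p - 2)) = p - 2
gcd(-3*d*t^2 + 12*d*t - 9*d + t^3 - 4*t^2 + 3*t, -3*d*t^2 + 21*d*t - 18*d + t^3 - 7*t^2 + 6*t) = -3*d*t + 3*d + t^2 - t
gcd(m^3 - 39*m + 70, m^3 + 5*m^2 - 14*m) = m^2 + 5*m - 14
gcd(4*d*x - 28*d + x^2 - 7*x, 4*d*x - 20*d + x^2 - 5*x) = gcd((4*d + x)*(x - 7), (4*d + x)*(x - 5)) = 4*d + x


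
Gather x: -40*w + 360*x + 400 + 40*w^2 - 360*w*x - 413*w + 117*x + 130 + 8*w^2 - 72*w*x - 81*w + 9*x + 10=48*w^2 - 534*w + x*(486 - 432*w) + 540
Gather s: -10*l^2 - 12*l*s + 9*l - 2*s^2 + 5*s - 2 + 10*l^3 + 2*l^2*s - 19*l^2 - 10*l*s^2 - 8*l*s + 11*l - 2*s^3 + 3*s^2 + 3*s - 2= 10*l^3 - 29*l^2 + 20*l - 2*s^3 + s^2*(1 - 10*l) + s*(2*l^2 - 20*l + 8) - 4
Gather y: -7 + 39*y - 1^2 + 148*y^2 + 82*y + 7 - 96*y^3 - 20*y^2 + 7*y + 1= -96*y^3 + 128*y^2 + 128*y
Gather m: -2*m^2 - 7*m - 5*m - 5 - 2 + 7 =-2*m^2 - 12*m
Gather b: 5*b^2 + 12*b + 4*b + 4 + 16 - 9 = 5*b^2 + 16*b + 11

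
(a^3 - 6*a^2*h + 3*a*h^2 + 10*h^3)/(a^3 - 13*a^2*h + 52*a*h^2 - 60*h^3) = (a + h)/(a - 6*h)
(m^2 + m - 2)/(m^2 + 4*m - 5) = (m + 2)/(m + 5)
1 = 1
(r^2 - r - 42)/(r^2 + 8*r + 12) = (r - 7)/(r + 2)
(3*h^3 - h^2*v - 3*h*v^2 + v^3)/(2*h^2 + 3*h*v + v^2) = (3*h^2 - 4*h*v + v^2)/(2*h + v)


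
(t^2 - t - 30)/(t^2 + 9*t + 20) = (t - 6)/(t + 4)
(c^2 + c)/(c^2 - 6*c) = (c + 1)/(c - 6)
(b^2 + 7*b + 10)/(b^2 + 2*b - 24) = (b^2 + 7*b + 10)/(b^2 + 2*b - 24)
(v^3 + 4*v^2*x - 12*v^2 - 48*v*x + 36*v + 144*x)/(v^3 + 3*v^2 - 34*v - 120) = (v^2 + 4*v*x - 6*v - 24*x)/(v^2 + 9*v + 20)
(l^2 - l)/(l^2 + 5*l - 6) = l/(l + 6)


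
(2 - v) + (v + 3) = 5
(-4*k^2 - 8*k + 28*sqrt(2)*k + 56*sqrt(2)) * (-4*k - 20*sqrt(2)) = 16*k^3 - 32*sqrt(2)*k^2 + 32*k^2 - 1120*k - 64*sqrt(2)*k - 2240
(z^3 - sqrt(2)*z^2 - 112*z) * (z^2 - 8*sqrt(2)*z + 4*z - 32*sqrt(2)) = z^5 - 9*sqrt(2)*z^4 + 4*z^4 - 96*z^3 - 36*sqrt(2)*z^3 - 384*z^2 + 896*sqrt(2)*z^2 + 3584*sqrt(2)*z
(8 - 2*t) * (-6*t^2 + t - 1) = 12*t^3 - 50*t^2 + 10*t - 8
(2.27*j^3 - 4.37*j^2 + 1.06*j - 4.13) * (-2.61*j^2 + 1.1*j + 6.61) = -5.9247*j^5 + 13.9027*j^4 + 7.4311*j^3 - 16.9404*j^2 + 2.4636*j - 27.2993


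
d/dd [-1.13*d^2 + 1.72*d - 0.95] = 1.72 - 2.26*d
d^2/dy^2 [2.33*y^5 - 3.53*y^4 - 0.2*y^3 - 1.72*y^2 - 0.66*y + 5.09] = 46.6*y^3 - 42.36*y^2 - 1.2*y - 3.44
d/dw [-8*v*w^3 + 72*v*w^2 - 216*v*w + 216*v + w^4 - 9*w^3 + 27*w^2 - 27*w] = -24*v*w^2 + 144*v*w - 216*v + 4*w^3 - 27*w^2 + 54*w - 27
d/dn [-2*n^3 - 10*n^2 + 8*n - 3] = -6*n^2 - 20*n + 8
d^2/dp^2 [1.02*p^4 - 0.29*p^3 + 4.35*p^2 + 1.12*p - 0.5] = 12.24*p^2 - 1.74*p + 8.7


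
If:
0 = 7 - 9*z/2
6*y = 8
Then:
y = 4/3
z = 14/9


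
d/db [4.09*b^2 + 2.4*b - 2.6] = 8.18*b + 2.4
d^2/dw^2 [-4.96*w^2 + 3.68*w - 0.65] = -9.92000000000000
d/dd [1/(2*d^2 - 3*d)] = (3 - 4*d)/(d^2*(2*d - 3)^2)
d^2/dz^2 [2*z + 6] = 0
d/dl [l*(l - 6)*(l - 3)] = 3*l^2 - 18*l + 18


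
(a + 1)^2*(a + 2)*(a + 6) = a^4 + 10*a^3 + 29*a^2 + 32*a + 12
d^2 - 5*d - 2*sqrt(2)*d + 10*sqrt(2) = (d - 5)*(d - 2*sqrt(2))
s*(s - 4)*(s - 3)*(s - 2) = s^4 - 9*s^3 + 26*s^2 - 24*s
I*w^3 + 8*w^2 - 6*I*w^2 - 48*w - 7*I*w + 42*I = (w - 6)*(w - 7*I)*(I*w + 1)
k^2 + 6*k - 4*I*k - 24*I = (k + 6)*(k - 4*I)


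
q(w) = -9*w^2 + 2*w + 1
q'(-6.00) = 110.00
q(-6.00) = -335.00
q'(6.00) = -106.00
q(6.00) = -311.00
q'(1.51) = -25.18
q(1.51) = -16.50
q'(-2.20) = 41.60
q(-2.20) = -46.96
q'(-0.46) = 10.28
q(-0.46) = -1.82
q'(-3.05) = 56.90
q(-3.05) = -88.82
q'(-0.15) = 4.70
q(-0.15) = 0.50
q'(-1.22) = 23.96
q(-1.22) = -14.84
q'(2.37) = -40.66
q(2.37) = -44.81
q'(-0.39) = 9.02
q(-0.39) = -1.15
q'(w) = 2 - 18*w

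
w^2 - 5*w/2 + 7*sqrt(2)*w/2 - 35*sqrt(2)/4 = (w - 5/2)*(w + 7*sqrt(2)/2)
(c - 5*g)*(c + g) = c^2 - 4*c*g - 5*g^2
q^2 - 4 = (q - 2)*(q + 2)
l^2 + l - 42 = (l - 6)*(l + 7)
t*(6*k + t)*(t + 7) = 6*k*t^2 + 42*k*t + t^3 + 7*t^2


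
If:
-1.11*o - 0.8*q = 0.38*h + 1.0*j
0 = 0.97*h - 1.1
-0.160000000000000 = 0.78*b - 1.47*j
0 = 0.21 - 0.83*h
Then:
No Solution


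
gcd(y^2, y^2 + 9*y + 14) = 1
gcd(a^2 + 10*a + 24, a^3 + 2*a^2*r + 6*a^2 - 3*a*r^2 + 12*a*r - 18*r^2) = a + 6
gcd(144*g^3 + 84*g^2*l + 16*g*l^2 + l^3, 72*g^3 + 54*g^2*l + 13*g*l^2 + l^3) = 24*g^2 + 10*g*l + l^2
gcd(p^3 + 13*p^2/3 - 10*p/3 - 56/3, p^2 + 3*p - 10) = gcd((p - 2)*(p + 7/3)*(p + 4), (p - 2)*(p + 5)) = p - 2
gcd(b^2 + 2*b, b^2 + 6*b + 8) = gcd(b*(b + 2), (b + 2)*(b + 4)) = b + 2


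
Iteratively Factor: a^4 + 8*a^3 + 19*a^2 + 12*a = (a)*(a^3 + 8*a^2 + 19*a + 12) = a*(a + 3)*(a^2 + 5*a + 4) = a*(a + 3)*(a + 4)*(a + 1)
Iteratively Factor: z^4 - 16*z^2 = (z + 4)*(z^3 - 4*z^2) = z*(z + 4)*(z^2 - 4*z) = z*(z - 4)*(z + 4)*(z)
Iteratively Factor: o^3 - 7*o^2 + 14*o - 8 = (o - 1)*(o^2 - 6*o + 8) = (o - 2)*(o - 1)*(o - 4)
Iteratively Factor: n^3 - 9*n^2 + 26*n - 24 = (n - 2)*(n^2 - 7*n + 12) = (n - 4)*(n - 2)*(n - 3)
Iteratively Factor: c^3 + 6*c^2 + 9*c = (c + 3)*(c^2 + 3*c) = (c + 3)^2*(c)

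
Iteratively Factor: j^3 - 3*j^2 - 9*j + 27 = (j + 3)*(j^2 - 6*j + 9) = (j - 3)*(j + 3)*(j - 3)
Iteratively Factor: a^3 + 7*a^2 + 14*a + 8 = (a + 1)*(a^2 + 6*a + 8) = (a + 1)*(a + 2)*(a + 4)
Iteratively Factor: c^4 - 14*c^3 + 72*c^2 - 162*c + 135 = (c - 3)*(c^3 - 11*c^2 + 39*c - 45) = (c - 3)^2*(c^2 - 8*c + 15) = (c - 3)^3*(c - 5)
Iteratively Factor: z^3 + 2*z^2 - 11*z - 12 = (z - 3)*(z^2 + 5*z + 4) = (z - 3)*(z + 1)*(z + 4)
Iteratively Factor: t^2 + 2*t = (t + 2)*(t)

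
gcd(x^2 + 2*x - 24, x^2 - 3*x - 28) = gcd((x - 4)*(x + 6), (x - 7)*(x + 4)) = 1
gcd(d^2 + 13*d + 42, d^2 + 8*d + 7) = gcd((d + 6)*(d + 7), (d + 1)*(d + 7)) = d + 7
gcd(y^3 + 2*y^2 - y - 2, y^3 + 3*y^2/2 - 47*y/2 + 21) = y - 1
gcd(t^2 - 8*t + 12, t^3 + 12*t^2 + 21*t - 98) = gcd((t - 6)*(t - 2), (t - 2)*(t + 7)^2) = t - 2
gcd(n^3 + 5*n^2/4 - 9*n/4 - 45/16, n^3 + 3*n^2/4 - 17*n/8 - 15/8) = n^2 - n/4 - 15/8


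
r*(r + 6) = r^2 + 6*r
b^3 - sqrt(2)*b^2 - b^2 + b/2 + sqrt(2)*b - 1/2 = (b - 1)*(b - sqrt(2)/2)^2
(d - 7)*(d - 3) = d^2 - 10*d + 21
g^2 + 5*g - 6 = (g - 1)*(g + 6)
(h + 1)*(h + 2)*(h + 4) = h^3 + 7*h^2 + 14*h + 8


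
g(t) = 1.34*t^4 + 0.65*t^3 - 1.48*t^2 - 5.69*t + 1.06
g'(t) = 5.36*t^3 + 1.95*t^2 - 2.96*t - 5.69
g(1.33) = -3.40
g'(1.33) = 6.43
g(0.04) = 0.83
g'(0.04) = -5.80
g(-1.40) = 9.49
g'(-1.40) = -12.43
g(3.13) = 117.29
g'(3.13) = 168.51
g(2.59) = 47.99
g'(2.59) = 92.85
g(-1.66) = 13.63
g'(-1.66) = -19.92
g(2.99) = 95.29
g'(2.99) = 146.17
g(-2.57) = 53.33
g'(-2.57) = -76.19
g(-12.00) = 26519.26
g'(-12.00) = -8951.45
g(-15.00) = 65397.16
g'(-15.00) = -17612.54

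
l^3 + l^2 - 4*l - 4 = (l - 2)*(l + 1)*(l + 2)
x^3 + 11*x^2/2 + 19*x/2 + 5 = (x + 1)*(x + 2)*(x + 5/2)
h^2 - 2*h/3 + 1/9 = (h - 1/3)^2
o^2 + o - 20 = (o - 4)*(o + 5)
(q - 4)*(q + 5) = q^2 + q - 20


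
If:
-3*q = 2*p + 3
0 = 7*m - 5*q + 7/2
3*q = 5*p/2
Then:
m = -113/126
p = -2/3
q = -5/9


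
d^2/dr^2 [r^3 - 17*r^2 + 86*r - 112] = 6*r - 34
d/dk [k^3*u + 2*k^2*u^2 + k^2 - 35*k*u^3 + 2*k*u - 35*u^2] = 3*k^2*u + 4*k*u^2 + 2*k - 35*u^3 + 2*u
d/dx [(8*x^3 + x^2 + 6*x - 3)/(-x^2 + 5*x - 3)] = (-8*x^4 + 80*x^3 - 61*x^2 - 12*x - 3)/(x^4 - 10*x^3 + 31*x^2 - 30*x + 9)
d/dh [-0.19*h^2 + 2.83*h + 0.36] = 2.83 - 0.38*h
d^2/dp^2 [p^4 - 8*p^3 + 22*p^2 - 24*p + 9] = 12*p^2 - 48*p + 44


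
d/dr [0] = 0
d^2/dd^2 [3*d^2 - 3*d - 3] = 6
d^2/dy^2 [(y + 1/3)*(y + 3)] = 2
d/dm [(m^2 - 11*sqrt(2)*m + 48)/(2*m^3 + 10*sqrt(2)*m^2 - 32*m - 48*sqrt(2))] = (-m^4 + 22*sqrt(2)*m^3 - 50*m^2 - 528*sqrt(2)*m + 1296)/(2*(m^6 + 10*sqrt(2)*m^5 + 18*m^4 - 208*sqrt(2)*m^3 - 224*m^2 + 768*sqrt(2)*m + 1152))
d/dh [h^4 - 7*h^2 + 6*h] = 4*h^3 - 14*h + 6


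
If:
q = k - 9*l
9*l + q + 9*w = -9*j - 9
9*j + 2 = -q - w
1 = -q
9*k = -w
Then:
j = 1/639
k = 8/71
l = 79/639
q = -1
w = -72/71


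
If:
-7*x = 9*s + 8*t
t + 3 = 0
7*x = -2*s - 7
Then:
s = 31/7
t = -3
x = -111/49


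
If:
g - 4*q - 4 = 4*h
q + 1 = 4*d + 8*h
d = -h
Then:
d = -q/4 - 1/4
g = 5*q + 5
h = q/4 + 1/4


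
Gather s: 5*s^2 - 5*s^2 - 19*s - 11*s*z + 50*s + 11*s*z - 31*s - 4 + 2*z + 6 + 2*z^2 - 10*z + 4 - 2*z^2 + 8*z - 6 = 0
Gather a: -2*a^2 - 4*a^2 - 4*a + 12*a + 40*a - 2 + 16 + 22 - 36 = -6*a^2 + 48*a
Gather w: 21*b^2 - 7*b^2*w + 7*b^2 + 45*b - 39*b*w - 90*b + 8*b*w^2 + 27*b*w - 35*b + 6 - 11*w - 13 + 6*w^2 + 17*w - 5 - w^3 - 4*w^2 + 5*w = 28*b^2 - 80*b - w^3 + w^2*(8*b + 2) + w*(-7*b^2 - 12*b + 11) - 12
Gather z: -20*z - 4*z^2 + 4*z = -4*z^2 - 16*z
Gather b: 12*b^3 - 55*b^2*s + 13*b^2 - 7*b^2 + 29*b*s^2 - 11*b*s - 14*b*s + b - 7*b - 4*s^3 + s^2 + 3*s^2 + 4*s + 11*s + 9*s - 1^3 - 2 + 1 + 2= 12*b^3 + b^2*(6 - 55*s) + b*(29*s^2 - 25*s - 6) - 4*s^3 + 4*s^2 + 24*s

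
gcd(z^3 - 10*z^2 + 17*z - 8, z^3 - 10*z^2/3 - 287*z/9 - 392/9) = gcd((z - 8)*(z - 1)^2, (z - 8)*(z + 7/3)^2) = z - 8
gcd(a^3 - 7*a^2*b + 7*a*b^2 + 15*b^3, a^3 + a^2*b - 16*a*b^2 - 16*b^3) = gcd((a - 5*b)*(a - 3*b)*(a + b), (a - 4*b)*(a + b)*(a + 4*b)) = a + b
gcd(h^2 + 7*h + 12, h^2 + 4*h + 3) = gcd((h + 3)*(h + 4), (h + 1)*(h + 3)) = h + 3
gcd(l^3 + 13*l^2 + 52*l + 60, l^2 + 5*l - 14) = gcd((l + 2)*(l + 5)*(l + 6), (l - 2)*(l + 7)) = 1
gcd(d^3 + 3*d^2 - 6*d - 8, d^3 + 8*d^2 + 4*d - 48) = d^2 + 2*d - 8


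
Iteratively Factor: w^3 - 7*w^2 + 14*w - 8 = (w - 1)*(w^2 - 6*w + 8) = (w - 2)*(w - 1)*(w - 4)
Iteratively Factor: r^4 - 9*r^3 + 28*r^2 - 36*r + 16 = (r - 2)*(r^3 - 7*r^2 + 14*r - 8) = (r - 2)^2*(r^2 - 5*r + 4) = (r - 4)*(r - 2)^2*(r - 1)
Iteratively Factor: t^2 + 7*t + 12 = (t + 3)*(t + 4)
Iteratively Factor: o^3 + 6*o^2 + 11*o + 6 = (o + 2)*(o^2 + 4*o + 3) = (o + 1)*(o + 2)*(o + 3)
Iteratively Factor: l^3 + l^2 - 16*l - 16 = (l + 4)*(l^2 - 3*l - 4) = (l - 4)*(l + 4)*(l + 1)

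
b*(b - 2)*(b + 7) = b^3 + 5*b^2 - 14*b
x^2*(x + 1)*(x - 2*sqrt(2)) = x^4 - 2*sqrt(2)*x^3 + x^3 - 2*sqrt(2)*x^2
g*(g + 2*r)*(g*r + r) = g^3*r + 2*g^2*r^2 + g^2*r + 2*g*r^2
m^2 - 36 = (m - 6)*(m + 6)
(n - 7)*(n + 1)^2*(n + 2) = n^4 - 3*n^3 - 23*n^2 - 33*n - 14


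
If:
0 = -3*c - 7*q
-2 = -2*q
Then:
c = -7/3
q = 1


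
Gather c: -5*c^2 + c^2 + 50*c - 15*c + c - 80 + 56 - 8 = -4*c^2 + 36*c - 32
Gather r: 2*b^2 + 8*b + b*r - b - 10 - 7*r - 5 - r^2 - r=2*b^2 + 7*b - r^2 + r*(b - 8) - 15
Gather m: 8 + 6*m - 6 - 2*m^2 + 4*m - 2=-2*m^2 + 10*m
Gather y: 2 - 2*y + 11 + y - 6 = 7 - y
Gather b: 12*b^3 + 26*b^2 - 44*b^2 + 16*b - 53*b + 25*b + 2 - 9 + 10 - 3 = 12*b^3 - 18*b^2 - 12*b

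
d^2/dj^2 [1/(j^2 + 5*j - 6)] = 2*(-j^2 - 5*j + (2*j + 5)^2 + 6)/(j^2 + 5*j - 6)^3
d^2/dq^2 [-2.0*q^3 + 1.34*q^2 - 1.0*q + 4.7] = 2.68 - 12.0*q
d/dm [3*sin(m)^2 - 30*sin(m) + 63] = 6*(sin(m) - 5)*cos(m)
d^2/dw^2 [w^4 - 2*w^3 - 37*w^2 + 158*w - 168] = 12*w^2 - 12*w - 74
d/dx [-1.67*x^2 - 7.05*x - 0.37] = -3.34*x - 7.05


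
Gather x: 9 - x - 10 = -x - 1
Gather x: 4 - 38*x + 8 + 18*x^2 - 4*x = 18*x^2 - 42*x + 12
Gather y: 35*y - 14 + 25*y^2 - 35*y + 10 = 25*y^2 - 4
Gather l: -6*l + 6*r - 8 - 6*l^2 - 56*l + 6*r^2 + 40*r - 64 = -6*l^2 - 62*l + 6*r^2 + 46*r - 72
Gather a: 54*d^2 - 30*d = 54*d^2 - 30*d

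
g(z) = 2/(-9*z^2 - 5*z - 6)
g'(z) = 2*(18*z + 5)/(-9*z^2 - 5*z - 6)^2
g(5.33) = -0.01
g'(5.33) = 0.00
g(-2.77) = -0.03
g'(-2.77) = -0.02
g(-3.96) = -0.02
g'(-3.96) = -0.01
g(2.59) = -0.03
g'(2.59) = 0.02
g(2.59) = -0.03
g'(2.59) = 0.02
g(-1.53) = -0.10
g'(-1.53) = -0.12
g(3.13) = -0.02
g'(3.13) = 0.01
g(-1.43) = -0.12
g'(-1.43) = -0.14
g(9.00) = 0.00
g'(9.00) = 0.00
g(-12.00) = 0.00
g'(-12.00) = 0.00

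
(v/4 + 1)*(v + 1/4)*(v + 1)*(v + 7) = v^4/4 + 49*v^3/16 + 21*v^2/2 + 151*v/16 + 7/4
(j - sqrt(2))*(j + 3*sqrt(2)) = j^2 + 2*sqrt(2)*j - 6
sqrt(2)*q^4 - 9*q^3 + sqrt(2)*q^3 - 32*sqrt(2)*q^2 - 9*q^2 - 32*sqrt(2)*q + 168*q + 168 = (q - 6*sqrt(2))*(q - 2*sqrt(2))*(q + 7*sqrt(2)/2)*(sqrt(2)*q + sqrt(2))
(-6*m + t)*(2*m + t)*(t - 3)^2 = -12*m^2*t^2 + 72*m^2*t - 108*m^2 - 4*m*t^3 + 24*m*t^2 - 36*m*t + t^4 - 6*t^3 + 9*t^2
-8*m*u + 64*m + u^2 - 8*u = (-8*m + u)*(u - 8)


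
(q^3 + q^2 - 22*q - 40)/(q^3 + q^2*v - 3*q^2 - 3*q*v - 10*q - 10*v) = (q + 4)/(q + v)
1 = 1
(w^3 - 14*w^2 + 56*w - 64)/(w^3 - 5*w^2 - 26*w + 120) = (w^2 - 10*w + 16)/(w^2 - w - 30)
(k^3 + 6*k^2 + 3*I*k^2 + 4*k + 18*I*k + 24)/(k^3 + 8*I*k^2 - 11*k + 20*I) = (k + 6)/(k + 5*I)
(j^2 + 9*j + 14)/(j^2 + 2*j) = (j + 7)/j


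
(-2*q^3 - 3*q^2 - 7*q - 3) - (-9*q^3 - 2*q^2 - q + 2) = 7*q^3 - q^2 - 6*q - 5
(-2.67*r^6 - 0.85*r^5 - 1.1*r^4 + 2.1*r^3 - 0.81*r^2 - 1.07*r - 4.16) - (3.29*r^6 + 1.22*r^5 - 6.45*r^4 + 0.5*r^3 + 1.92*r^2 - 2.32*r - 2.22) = -5.96*r^6 - 2.07*r^5 + 5.35*r^4 + 1.6*r^3 - 2.73*r^2 + 1.25*r - 1.94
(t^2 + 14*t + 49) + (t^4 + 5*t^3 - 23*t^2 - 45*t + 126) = t^4 + 5*t^3 - 22*t^2 - 31*t + 175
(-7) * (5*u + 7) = -35*u - 49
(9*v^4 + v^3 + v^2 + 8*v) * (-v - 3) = -9*v^5 - 28*v^4 - 4*v^3 - 11*v^2 - 24*v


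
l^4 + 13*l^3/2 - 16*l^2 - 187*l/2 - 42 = (l - 4)*(l + 1/2)*(l + 3)*(l + 7)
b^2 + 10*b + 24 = (b + 4)*(b + 6)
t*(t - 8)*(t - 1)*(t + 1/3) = t^4 - 26*t^3/3 + 5*t^2 + 8*t/3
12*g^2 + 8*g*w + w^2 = (2*g + w)*(6*g + w)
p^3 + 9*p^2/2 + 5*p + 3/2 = (p + 1/2)*(p + 1)*(p + 3)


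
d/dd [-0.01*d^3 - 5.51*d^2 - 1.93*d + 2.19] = -0.03*d^2 - 11.02*d - 1.93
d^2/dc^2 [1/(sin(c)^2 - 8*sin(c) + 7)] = 2*(-2*sin(c)^3 + 10*sin(c)^2 - 5*sin(c) - 57)/((sin(c) - 7)^3*(sin(c) - 1)^2)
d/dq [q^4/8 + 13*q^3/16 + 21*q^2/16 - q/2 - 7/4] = q^3/2 + 39*q^2/16 + 21*q/8 - 1/2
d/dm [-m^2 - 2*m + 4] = -2*m - 2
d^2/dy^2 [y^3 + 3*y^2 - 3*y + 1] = 6*y + 6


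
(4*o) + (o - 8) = 5*o - 8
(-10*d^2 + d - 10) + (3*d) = -10*d^2 + 4*d - 10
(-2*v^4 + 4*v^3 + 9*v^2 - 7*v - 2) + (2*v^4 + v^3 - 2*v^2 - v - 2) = 5*v^3 + 7*v^2 - 8*v - 4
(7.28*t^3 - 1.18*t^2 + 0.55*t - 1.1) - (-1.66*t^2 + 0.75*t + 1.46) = 7.28*t^3 + 0.48*t^2 - 0.2*t - 2.56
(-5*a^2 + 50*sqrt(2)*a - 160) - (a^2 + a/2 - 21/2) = -6*a^2 - a/2 + 50*sqrt(2)*a - 299/2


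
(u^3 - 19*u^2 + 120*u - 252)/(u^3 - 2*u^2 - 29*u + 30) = (u^2 - 13*u + 42)/(u^2 + 4*u - 5)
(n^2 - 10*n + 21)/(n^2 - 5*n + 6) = (n - 7)/(n - 2)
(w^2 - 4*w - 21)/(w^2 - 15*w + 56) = (w + 3)/(w - 8)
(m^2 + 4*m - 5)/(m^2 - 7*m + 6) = (m + 5)/(m - 6)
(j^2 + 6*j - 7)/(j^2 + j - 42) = (j - 1)/(j - 6)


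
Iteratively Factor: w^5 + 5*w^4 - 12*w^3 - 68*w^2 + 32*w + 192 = (w - 3)*(w^4 + 8*w^3 + 12*w^2 - 32*w - 64) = (w - 3)*(w - 2)*(w^3 + 10*w^2 + 32*w + 32) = (w - 3)*(w - 2)*(w + 4)*(w^2 + 6*w + 8) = (w - 3)*(w - 2)*(w + 4)^2*(w + 2)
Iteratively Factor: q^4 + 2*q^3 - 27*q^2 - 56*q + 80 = (q - 1)*(q^3 + 3*q^2 - 24*q - 80) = (q - 1)*(q + 4)*(q^2 - q - 20) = (q - 1)*(q + 4)^2*(q - 5)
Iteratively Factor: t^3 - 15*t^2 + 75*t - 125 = (t - 5)*(t^2 - 10*t + 25) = (t - 5)^2*(t - 5)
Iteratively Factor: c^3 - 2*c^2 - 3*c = (c + 1)*(c^2 - 3*c) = (c - 3)*(c + 1)*(c)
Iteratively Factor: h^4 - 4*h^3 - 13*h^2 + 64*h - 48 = (h - 4)*(h^3 - 13*h + 12) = (h - 4)*(h - 3)*(h^2 + 3*h - 4) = (h - 4)*(h - 3)*(h + 4)*(h - 1)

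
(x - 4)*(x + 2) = x^2 - 2*x - 8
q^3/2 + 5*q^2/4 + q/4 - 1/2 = (q/2 + 1)*(q - 1/2)*(q + 1)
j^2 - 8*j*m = j*(j - 8*m)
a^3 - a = a*(a - 1)*(a + 1)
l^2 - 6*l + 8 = (l - 4)*(l - 2)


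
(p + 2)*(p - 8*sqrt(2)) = p^2 - 8*sqrt(2)*p + 2*p - 16*sqrt(2)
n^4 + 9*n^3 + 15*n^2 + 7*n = n*(n + 1)^2*(n + 7)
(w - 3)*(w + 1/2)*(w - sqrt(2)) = w^3 - 5*w^2/2 - sqrt(2)*w^2 - 3*w/2 + 5*sqrt(2)*w/2 + 3*sqrt(2)/2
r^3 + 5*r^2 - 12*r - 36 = (r - 3)*(r + 2)*(r + 6)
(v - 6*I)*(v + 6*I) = v^2 + 36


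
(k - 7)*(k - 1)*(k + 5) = k^3 - 3*k^2 - 33*k + 35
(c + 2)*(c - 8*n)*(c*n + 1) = c^3*n - 8*c^2*n^2 + 2*c^2*n + c^2 - 16*c*n^2 - 8*c*n + 2*c - 16*n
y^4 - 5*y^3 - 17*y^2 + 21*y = y*(y - 7)*(y - 1)*(y + 3)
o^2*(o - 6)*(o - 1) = o^4 - 7*o^3 + 6*o^2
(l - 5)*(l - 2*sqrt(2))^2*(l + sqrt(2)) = l^4 - 5*l^3 - 3*sqrt(2)*l^3 + 15*sqrt(2)*l^2 + 8*sqrt(2)*l - 40*sqrt(2)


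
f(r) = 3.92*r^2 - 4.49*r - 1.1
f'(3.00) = 19.03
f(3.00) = 20.71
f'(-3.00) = -28.01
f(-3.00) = 47.65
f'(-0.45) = -8.02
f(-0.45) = 1.71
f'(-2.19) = -21.66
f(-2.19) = 27.53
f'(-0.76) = -10.45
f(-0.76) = 4.58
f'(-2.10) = -20.95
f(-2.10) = 25.62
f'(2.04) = 11.50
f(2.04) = 6.05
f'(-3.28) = -30.21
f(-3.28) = 55.80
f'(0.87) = 2.33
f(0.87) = -2.04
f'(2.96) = 18.72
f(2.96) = 19.96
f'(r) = 7.84*r - 4.49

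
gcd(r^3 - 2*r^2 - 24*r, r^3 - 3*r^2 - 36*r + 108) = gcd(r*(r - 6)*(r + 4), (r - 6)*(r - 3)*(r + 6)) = r - 6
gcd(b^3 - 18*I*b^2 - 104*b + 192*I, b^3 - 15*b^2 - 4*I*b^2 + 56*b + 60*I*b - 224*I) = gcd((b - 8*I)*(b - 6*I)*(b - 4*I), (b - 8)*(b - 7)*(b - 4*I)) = b - 4*I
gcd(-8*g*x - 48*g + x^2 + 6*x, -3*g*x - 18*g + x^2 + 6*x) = x + 6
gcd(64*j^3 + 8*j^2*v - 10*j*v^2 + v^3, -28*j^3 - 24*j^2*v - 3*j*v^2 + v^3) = 2*j + v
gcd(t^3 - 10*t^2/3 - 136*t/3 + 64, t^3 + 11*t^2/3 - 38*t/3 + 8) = t^2 + 14*t/3 - 8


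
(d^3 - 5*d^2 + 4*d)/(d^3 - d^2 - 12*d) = (d - 1)/(d + 3)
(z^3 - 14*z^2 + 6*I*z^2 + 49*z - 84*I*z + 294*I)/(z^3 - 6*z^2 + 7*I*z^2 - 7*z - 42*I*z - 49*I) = (z^2 + z*(-7 + 6*I) - 42*I)/(z^2 + z*(1 + 7*I) + 7*I)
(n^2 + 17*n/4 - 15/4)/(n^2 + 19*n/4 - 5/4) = (4*n - 3)/(4*n - 1)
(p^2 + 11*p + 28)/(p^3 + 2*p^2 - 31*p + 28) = (p + 4)/(p^2 - 5*p + 4)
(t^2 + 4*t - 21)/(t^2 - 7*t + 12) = (t + 7)/(t - 4)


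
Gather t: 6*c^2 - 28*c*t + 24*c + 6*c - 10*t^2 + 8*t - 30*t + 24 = 6*c^2 + 30*c - 10*t^2 + t*(-28*c - 22) + 24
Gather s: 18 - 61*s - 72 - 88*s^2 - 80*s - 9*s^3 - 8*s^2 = -9*s^3 - 96*s^2 - 141*s - 54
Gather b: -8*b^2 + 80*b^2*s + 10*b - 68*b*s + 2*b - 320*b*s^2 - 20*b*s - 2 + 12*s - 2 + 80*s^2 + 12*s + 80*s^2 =b^2*(80*s - 8) + b*(-320*s^2 - 88*s + 12) + 160*s^2 + 24*s - 4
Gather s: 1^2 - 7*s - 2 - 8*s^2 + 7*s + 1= -8*s^2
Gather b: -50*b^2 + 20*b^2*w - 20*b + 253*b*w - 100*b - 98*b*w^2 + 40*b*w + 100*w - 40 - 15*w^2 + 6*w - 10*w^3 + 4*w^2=b^2*(20*w - 50) + b*(-98*w^2 + 293*w - 120) - 10*w^3 - 11*w^2 + 106*w - 40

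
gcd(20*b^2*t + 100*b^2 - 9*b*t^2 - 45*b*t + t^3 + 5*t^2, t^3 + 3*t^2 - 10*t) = t + 5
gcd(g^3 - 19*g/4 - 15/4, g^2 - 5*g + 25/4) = g - 5/2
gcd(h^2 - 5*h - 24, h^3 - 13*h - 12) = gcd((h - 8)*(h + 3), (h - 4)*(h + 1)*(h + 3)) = h + 3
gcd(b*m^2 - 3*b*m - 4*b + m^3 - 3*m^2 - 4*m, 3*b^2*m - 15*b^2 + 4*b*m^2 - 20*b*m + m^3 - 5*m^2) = b + m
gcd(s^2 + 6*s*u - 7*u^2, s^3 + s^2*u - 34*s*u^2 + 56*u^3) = s + 7*u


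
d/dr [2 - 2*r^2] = -4*r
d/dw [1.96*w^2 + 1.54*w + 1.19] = 3.92*w + 1.54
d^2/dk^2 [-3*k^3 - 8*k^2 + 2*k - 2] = -18*k - 16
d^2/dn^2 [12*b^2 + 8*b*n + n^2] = 2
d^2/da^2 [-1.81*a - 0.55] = 0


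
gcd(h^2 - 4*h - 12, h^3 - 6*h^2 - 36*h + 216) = h - 6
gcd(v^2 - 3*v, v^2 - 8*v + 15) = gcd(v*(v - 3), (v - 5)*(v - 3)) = v - 3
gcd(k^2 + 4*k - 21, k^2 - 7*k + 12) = k - 3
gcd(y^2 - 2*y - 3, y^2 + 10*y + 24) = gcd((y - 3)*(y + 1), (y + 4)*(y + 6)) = 1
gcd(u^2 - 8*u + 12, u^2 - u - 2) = u - 2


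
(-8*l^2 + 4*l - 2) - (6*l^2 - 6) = -14*l^2 + 4*l + 4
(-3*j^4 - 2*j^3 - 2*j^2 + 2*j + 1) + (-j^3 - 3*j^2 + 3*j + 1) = -3*j^4 - 3*j^3 - 5*j^2 + 5*j + 2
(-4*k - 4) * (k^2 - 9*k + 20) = -4*k^3 + 32*k^2 - 44*k - 80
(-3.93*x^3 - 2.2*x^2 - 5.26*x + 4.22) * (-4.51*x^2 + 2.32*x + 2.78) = 17.7243*x^5 + 0.804400000000001*x^4 + 7.6932*x^3 - 37.3514*x^2 - 4.8324*x + 11.7316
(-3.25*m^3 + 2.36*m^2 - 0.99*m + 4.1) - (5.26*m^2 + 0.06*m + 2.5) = -3.25*m^3 - 2.9*m^2 - 1.05*m + 1.6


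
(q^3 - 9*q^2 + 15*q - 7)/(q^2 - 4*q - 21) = (q^2 - 2*q + 1)/(q + 3)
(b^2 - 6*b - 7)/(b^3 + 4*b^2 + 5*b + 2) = (b - 7)/(b^2 + 3*b + 2)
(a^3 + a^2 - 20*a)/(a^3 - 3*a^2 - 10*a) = (-a^2 - a + 20)/(-a^2 + 3*a + 10)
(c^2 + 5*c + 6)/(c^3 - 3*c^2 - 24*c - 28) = (c + 3)/(c^2 - 5*c - 14)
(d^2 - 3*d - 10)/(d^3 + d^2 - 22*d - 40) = 1/(d + 4)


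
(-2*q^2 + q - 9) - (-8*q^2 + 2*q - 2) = 6*q^2 - q - 7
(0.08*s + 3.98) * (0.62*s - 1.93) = 0.0496*s^2 + 2.3132*s - 7.6814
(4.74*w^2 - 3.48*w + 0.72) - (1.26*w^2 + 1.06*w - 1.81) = 3.48*w^2 - 4.54*w + 2.53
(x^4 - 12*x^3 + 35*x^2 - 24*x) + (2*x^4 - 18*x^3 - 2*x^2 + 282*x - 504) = 3*x^4 - 30*x^3 + 33*x^2 + 258*x - 504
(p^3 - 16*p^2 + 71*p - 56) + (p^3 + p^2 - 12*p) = 2*p^3 - 15*p^2 + 59*p - 56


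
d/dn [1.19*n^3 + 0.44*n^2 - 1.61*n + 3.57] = 3.57*n^2 + 0.88*n - 1.61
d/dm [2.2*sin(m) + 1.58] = 2.2*cos(m)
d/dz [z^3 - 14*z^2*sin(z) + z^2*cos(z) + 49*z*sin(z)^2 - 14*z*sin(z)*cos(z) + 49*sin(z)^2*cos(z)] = -z^2*sin(z) - 14*z^2*cos(z) + 3*z^2 + 28*z*sin(z)^2 + 98*z*sin(z)*cos(z) - 28*z*sin(z) + 2*z*cos(z) - 14*z - 147*sin(z)^3 + 49*sin(z)^2 - 14*sin(z)*cos(z) + 98*sin(z)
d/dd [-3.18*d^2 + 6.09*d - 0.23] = 6.09 - 6.36*d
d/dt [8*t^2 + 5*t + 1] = 16*t + 5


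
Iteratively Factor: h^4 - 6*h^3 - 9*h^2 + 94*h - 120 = (h - 5)*(h^3 - h^2 - 14*h + 24) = (h - 5)*(h - 3)*(h^2 + 2*h - 8) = (h - 5)*(h - 3)*(h - 2)*(h + 4)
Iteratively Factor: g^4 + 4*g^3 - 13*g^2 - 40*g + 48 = (g + 4)*(g^3 - 13*g + 12) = (g + 4)^2*(g^2 - 4*g + 3) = (g - 1)*(g + 4)^2*(g - 3)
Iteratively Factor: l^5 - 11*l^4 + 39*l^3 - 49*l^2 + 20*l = (l - 4)*(l^4 - 7*l^3 + 11*l^2 - 5*l) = l*(l - 4)*(l^3 - 7*l^2 + 11*l - 5) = l*(l - 4)*(l - 1)*(l^2 - 6*l + 5) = l*(l - 5)*(l - 4)*(l - 1)*(l - 1)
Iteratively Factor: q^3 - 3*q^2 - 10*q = (q + 2)*(q^2 - 5*q) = q*(q + 2)*(q - 5)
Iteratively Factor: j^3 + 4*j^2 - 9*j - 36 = (j - 3)*(j^2 + 7*j + 12) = (j - 3)*(j + 4)*(j + 3)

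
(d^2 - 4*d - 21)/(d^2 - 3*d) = (d^2 - 4*d - 21)/(d*(d - 3))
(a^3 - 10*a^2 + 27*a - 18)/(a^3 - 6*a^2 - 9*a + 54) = (a - 1)/(a + 3)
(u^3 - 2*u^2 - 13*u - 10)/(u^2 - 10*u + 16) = (u^3 - 2*u^2 - 13*u - 10)/(u^2 - 10*u + 16)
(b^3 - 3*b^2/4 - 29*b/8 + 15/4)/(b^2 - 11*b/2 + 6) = (4*b^2 + 3*b - 10)/(4*(b - 4))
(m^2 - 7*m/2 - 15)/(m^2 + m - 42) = (m + 5/2)/(m + 7)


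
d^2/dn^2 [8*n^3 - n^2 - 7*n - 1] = 48*n - 2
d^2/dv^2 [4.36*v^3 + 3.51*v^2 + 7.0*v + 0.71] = 26.16*v + 7.02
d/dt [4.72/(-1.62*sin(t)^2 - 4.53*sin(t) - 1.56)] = (15.2928*sin(t) + 21.3816)*cos(t)/(1.62*sin(t)^2 + 4.53*sin(t) + 1.56)^2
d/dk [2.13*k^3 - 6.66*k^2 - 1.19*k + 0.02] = 6.39*k^2 - 13.32*k - 1.19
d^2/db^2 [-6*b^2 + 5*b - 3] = -12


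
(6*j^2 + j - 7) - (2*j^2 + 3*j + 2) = 4*j^2 - 2*j - 9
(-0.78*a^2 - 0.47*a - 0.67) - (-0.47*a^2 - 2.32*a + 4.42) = -0.31*a^2 + 1.85*a - 5.09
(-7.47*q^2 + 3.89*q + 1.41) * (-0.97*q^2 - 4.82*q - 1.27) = 7.2459*q^4 + 32.2321*q^3 - 10.6306*q^2 - 11.7365*q - 1.7907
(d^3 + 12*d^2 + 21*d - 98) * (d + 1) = d^4 + 13*d^3 + 33*d^2 - 77*d - 98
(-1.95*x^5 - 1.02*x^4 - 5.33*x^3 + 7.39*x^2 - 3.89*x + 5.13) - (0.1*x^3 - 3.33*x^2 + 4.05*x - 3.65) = -1.95*x^5 - 1.02*x^4 - 5.43*x^3 + 10.72*x^2 - 7.94*x + 8.78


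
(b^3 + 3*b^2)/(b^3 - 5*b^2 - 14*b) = b*(b + 3)/(b^2 - 5*b - 14)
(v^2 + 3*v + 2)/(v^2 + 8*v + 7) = (v + 2)/(v + 7)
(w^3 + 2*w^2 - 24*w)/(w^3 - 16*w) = (w + 6)/(w + 4)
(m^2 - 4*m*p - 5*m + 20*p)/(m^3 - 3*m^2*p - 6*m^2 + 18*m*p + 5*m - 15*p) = (-m + 4*p)/(-m^2 + 3*m*p + m - 3*p)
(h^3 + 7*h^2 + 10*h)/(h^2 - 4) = h*(h + 5)/(h - 2)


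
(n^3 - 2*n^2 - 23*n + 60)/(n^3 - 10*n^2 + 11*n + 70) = (n^3 - 2*n^2 - 23*n + 60)/(n^3 - 10*n^2 + 11*n + 70)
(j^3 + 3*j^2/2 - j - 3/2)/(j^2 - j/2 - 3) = (j^2 - 1)/(j - 2)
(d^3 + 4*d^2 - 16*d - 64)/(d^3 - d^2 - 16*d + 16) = (d + 4)/(d - 1)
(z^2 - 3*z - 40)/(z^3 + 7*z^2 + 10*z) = (z - 8)/(z*(z + 2))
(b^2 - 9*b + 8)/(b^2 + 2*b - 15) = (b^2 - 9*b + 8)/(b^2 + 2*b - 15)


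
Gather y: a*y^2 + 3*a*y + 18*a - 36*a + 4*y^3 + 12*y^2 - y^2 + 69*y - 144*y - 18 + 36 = -18*a + 4*y^3 + y^2*(a + 11) + y*(3*a - 75) + 18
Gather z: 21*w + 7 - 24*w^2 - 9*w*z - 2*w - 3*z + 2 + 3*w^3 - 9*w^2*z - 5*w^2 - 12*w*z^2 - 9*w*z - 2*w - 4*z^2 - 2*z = 3*w^3 - 29*w^2 + 17*w + z^2*(-12*w - 4) + z*(-9*w^2 - 18*w - 5) + 9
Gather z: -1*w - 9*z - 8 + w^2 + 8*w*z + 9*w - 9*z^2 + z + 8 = w^2 + 8*w - 9*z^2 + z*(8*w - 8)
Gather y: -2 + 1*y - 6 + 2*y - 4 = 3*y - 12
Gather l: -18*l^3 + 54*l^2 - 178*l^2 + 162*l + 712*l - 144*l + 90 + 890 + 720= -18*l^3 - 124*l^2 + 730*l + 1700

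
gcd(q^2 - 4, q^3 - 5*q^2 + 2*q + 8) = q - 2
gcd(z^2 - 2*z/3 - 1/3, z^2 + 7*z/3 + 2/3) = z + 1/3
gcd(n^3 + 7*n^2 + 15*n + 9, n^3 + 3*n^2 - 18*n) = 1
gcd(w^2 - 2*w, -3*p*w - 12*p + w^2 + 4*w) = 1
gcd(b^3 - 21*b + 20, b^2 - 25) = b + 5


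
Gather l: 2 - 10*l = 2 - 10*l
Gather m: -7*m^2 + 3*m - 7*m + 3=-7*m^2 - 4*m + 3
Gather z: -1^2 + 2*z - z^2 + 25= -z^2 + 2*z + 24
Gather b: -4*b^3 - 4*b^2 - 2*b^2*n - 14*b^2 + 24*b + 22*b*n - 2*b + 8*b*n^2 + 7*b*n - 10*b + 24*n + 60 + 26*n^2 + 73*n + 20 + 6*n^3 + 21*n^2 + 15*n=-4*b^3 + b^2*(-2*n - 18) + b*(8*n^2 + 29*n + 12) + 6*n^3 + 47*n^2 + 112*n + 80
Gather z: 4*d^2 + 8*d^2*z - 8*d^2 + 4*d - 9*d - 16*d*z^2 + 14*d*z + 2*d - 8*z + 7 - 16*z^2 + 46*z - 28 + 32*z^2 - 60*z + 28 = -4*d^2 - 3*d + z^2*(16 - 16*d) + z*(8*d^2 + 14*d - 22) + 7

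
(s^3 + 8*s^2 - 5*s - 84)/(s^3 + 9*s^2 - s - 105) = (s + 4)/(s + 5)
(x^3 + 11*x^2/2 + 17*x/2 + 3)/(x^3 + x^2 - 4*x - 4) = (x^2 + 7*x/2 + 3/2)/(x^2 - x - 2)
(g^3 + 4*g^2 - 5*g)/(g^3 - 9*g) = (g^2 + 4*g - 5)/(g^2 - 9)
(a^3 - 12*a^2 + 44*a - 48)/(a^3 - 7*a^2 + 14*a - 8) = (a - 6)/(a - 1)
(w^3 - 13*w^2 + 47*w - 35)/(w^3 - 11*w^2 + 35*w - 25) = (w - 7)/(w - 5)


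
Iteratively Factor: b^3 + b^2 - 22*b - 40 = (b + 2)*(b^2 - b - 20) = (b + 2)*(b + 4)*(b - 5)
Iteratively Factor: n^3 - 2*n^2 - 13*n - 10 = (n + 2)*(n^2 - 4*n - 5) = (n - 5)*(n + 2)*(n + 1)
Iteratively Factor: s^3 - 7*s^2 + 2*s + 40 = (s - 4)*(s^2 - 3*s - 10) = (s - 5)*(s - 4)*(s + 2)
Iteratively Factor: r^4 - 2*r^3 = (r - 2)*(r^3) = r*(r - 2)*(r^2) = r^2*(r - 2)*(r)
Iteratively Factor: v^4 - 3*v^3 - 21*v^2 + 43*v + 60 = (v - 3)*(v^3 - 21*v - 20) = (v - 5)*(v - 3)*(v^2 + 5*v + 4) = (v - 5)*(v - 3)*(v + 4)*(v + 1)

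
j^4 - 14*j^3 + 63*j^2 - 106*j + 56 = (j - 7)*(j - 4)*(j - 2)*(j - 1)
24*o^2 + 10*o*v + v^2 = (4*o + v)*(6*o + v)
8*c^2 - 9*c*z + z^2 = (-8*c + z)*(-c + z)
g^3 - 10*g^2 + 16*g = g*(g - 8)*(g - 2)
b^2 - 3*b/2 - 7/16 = (b - 7/4)*(b + 1/4)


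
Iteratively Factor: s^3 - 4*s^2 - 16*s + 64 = (s - 4)*(s^2 - 16) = (s - 4)*(s + 4)*(s - 4)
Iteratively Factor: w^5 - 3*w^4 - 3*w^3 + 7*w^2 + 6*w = (w - 3)*(w^4 - 3*w^2 - 2*w) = (w - 3)*(w + 1)*(w^3 - w^2 - 2*w) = w*(w - 3)*(w + 1)*(w^2 - w - 2) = w*(w - 3)*(w - 2)*(w + 1)*(w + 1)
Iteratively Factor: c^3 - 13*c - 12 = (c - 4)*(c^2 + 4*c + 3) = (c - 4)*(c + 1)*(c + 3)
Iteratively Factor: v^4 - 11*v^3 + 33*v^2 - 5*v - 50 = (v - 5)*(v^3 - 6*v^2 + 3*v + 10) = (v - 5)*(v - 2)*(v^2 - 4*v - 5) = (v - 5)^2*(v - 2)*(v + 1)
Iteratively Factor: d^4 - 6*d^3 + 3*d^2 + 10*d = (d - 5)*(d^3 - d^2 - 2*d) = d*(d - 5)*(d^2 - d - 2) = d*(d - 5)*(d + 1)*(d - 2)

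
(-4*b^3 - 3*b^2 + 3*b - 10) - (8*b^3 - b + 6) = -12*b^3 - 3*b^2 + 4*b - 16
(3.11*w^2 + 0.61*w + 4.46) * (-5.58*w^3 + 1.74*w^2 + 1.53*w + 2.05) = -17.3538*w^5 + 2.0076*w^4 - 19.0671*w^3 + 15.0692*w^2 + 8.0743*w + 9.143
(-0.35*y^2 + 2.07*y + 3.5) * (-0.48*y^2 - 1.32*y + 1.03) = 0.168*y^4 - 0.5316*y^3 - 4.7729*y^2 - 2.4879*y + 3.605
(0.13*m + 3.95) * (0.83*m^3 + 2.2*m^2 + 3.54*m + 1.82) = 0.1079*m^4 + 3.5645*m^3 + 9.1502*m^2 + 14.2196*m + 7.189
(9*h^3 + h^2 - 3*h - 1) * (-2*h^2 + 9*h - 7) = -18*h^5 + 79*h^4 - 48*h^3 - 32*h^2 + 12*h + 7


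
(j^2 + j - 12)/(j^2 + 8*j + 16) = (j - 3)/(j + 4)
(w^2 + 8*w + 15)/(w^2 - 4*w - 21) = (w + 5)/(w - 7)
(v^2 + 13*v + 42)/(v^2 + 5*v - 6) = (v + 7)/(v - 1)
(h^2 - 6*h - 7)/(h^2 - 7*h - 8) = (h - 7)/(h - 8)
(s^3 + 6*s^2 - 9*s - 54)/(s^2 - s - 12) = (s^2 + 3*s - 18)/(s - 4)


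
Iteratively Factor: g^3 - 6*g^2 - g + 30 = (g - 3)*(g^2 - 3*g - 10) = (g - 3)*(g + 2)*(g - 5)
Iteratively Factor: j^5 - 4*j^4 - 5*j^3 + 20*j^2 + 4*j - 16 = (j + 1)*(j^4 - 5*j^3 + 20*j - 16) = (j - 2)*(j + 1)*(j^3 - 3*j^2 - 6*j + 8) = (j - 4)*(j - 2)*(j + 1)*(j^2 + j - 2) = (j - 4)*(j - 2)*(j + 1)*(j + 2)*(j - 1)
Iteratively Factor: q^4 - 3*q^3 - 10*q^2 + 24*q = (q)*(q^3 - 3*q^2 - 10*q + 24) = q*(q - 4)*(q^2 + q - 6) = q*(q - 4)*(q - 2)*(q + 3)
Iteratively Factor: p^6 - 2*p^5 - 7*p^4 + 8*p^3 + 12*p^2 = (p)*(p^5 - 2*p^4 - 7*p^3 + 8*p^2 + 12*p) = p*(p - 3)*(p^4 + p^3 - 4*p^2 - 4*p) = p*(p - 3)*(p + 1)*(p^3 - 4*p) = p*(p - 3)*(p - 2)*(p + 1)*(p^2 + 2*p) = p*(p - 3)*(p - 2)*(p + 1)*(p + 2)*(p)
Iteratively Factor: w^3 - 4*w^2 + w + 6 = (w - 2)*(w^2 - 2*w - 3) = (w - 2)*(w + 1)*(w - 3)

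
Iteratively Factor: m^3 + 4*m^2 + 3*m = (m)*(m^2 + 4*m + 3) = m*(m + 3)*(m + 1)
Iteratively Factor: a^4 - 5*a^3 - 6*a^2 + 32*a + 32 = (a - 4)*(a^3 - a^2 - 10*a - 8) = (a - 4)*(a + 1)*(a^2 - 2*a - 8) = (a - 4)^2*(a + 1)*(a + 2)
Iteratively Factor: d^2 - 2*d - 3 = (d - 3)*(d + 1)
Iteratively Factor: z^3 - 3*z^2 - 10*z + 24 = (z - 2)*(z^2 - z - 12) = (z - 2)*(z + 3)*(z - 4)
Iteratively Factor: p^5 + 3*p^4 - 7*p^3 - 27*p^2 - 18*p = (p - 3)*(p^4 + 6*p^3 + 11*p^2 + 6*p) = (p - 3)*(p + 3)*(p^3 + 3*p^2 + 2*p) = (p - 3)*(p + 2)*(p + 3)*(p^2 + p) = p*(p - 3)*(p + 2)*(p + 3)*(p + 1)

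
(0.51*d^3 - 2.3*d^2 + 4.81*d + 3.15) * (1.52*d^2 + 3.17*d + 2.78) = 0.7752*d^5 - 1.8793*d^4 + 1.438*d^3 + 13.6417*d^2 + 23.3573*d + 8.757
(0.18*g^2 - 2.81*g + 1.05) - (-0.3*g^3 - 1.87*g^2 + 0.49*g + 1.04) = 0.3*g^3 + 2.05*g^2 - 3.3*g + 0.01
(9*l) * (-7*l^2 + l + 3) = -63*l^3 + 9*l^2 + 27*l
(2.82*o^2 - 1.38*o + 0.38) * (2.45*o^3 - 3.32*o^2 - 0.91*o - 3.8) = 6.909*o^5 - 12.7434*o^4 + 2.9464*o^3 - 10.7218*o^2 + 4.8982*o - 1.444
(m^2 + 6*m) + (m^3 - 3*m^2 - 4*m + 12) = m^3 - 2*m^2 + 2*m + 12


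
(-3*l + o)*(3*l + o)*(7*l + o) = -63*l^3 - 9*l^2*o + 7*l*o^2 + o^3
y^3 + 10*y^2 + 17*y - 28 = (y - 1)*(y + 4)*(y + 7)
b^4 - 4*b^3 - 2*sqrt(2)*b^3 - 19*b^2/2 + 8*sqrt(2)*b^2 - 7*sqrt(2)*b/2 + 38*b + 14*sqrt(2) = (b - 4)*(b - 7*sqrt(2)/2)*(b + sqrt(2)/2)*(b + sqrt(2))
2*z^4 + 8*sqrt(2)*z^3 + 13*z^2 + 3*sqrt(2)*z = z*(z + 3*sqrt(2))*(sqrt(2)*z + 1)^2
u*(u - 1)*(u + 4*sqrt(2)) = u^3 - u^2 + 4*sqrt(2)*u^2 - 4*sqrt(2)*u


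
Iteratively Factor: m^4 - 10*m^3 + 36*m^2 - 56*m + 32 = (m - 2)*(m^3 - 8*m^2 + 20*m - 16) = (m - 2)^2*(m^2 - 6*m + 8) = (m - 4)*(m - 2)^2*(m - 2)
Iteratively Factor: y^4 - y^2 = (y)*(y^3 - y) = y^2*(y^2 - 1) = y^2*(y + 1)*(y - 1)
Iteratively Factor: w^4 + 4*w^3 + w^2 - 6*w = (w + 3)*(w^3 + w^2 - 2*w) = (w - 1)*(w + 3)*(w^2 + 2*w) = (w - 1)*(w + 2)*(w + 3)*(w)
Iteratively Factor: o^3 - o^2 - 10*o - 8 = (o - 4)*(o^2 + 3*o + 2) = (o - 4)*(o + 1)*(o + 2)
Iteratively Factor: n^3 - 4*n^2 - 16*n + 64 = (n - 4)*(n^2 - 16) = (n - 4)^2*(n + 4)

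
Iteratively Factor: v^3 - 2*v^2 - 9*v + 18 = (v - 2)*(v^2 - 9) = (v - 2)*(v + 3)*(v - 3)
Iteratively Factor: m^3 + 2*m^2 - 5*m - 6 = (m - 2)*(m^2 + 4*m + 3) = (m - 2)*(m + 3)*(m + 1)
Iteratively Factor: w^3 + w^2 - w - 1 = (w + 1)*(w^2 - 1) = (w + 1)^2*(w - 1)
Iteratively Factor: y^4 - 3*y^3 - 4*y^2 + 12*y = (y - 3)*(y^3 - 4*y) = (y - 3)*(y + 2)*(y^2 - 2*y) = (y - 3)*(y - 2)*(y + 2)*(y)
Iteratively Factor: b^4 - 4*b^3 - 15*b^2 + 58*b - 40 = (b - 2)*(b^3 - 2*b^2 - 19*b + 20) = (b - 5)*(b - 2)*(b^2 + 3*b - 4) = (b - 5)*(b - 2)*(b - 1)*(b + 4)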